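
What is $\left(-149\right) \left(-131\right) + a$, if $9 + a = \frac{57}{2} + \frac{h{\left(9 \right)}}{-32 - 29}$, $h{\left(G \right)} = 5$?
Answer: $\frac{2383687}{122} \approx 19538.0$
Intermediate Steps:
$a = \frac{2369}{122}$ ($a = -9 + \left(\frac{57}{2} + \frac{5}{-32 - 29}\right) = -9 + \left(57 \cdot \frac{1}{2} + \frac{5}{-61}\right) = -9 + \left(\frac{57}{2} + 5 \left(- \frac{1}{61}\right)\right) = -9 + \left(\frac{57}{2} - \frac{5}{61}\right) = -9 + \frac{3467}{122} = \frac{2369}{122} \approx 19.418$)
$\left(-149\right) \left(-131\right) + a = \left(-149\right) \left(-131\right) + \frac{2369}{122} = 19519 + \frac{2369}{122} = \frac{2383687}{122}$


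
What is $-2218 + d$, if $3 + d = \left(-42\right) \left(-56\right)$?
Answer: $131$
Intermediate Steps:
$d = 2349$ ($d = -3 - -2352 = -3 + 2352 = 2349$)
$-2218 + d = -2218 + 2349 = 131$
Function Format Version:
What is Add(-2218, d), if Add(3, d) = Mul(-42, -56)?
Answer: 131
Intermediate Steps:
d = 2349 (d = Add(-3, Mul(-42, -56)) = Add(-3, 2352) = 2349)
Add(-2218, d) = Add(-2218, 2349) = 131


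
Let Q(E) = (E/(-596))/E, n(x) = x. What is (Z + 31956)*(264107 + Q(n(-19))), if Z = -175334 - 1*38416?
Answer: -14307894160587/298 ≈ -4.8013e+10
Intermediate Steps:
Q(E) = -1/596 (Q(E) = (E*(-1/596))/E = (-E/596)/E = -1/596)
Z = -213750 (Z = -175334 - 38416 = -213750)
(Z + 31956)*(264107 + Q(n(-19))) = (-213750 + 31956)*(264107 - 1/596) = -181794*157407771/596 = -14307894160587/298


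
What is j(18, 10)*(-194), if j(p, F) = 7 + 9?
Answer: -3104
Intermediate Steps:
j(p, F) = 16
j(18, 10)*(-194) = 16*(-194) = -3104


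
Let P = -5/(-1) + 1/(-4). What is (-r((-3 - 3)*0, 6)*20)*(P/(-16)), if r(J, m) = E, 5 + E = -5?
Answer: -475/8 ≈ -59.375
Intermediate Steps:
E = -10 (E = -5 - 5 = -10)
P = 19/4 (P = -5*(-1) + 1*(-¼) = 5 - ¼ = 19/4 ≈ 4.7500)
r(J, m) = -10
(-r((-3 - 3)*0, 6)*20)*(P/(-16)) = (-1*(-10)*20)*((19/4)/(-16)) = (10*20)*((19/4)*(-1/16)) = 200*(-19/64) = -475/8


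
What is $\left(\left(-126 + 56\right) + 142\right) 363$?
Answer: $26136$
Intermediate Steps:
$\left(\left(-126 + 56\right) + 142\right) 363 = \left(-70 + 142\right) 363 = 72 \cdot 363 = 26136$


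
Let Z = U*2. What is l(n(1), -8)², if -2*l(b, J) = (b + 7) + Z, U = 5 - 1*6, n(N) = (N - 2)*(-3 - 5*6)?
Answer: 361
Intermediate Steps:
n(N) = 66 - 33*N (n(N) = (-2 + N)*(-3 - 30) = (-2 + N)*(-33) = 66 - 33*N)
U = -1 (U = 5 - 6 = -1)
Z = -2 (Z = -1*2 = -2)
l(b, J) = -5/2 - b/2 (l(b, J) = -((b + 7) - 2)/2 = -((7 + b) - 2)/2 = -(5 + b)/2 = -5/2 - b/2)
l(n(1), -8)² = (-5/2 - (66 - 33*1)/2)² = (-5/2 - (66 - 33)/2)² = (-5/2 - ½*33)² = (-5/2 - 33/2)² = (-19)² = 361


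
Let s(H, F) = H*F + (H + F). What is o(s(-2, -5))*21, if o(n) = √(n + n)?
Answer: 21*√6 ≈ 51.439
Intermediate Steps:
s(H, F) = F + H + F*H (s(H, F) = F*H + (F + H) = F + H + F*H)
o(n) = √2*√n (o(n) = √(2*n) = √2*√n)
o(s(-2, -5))*21 = (√2*√(-5 - 2 - 5*(-2)))*21 = (√2*√(-5 - 2 + 10))*21 = (√2*√3)*21 = √6*21 = 21*√6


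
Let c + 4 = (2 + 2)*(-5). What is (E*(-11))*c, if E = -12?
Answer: -3168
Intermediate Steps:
c = -24 (c = -4 + (2 + 2)*(-5) = -4 + 4*(-5) = -4 - 20 = -24)
(E*(-11))*c = -12*(-11)*(-24) = 132*(-24) = -3168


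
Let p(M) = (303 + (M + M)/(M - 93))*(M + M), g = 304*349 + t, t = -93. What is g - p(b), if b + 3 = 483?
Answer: -8052111/43 ≈ -1.8726e+5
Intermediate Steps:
b = 480 (b = -3 + 483 = 480)
g = 106003 (g = 304*349 - 93 = 106096 - 93 = 106003)
p(M) = 2*M*(303 + 2*M/(-93 + M)) (p(M) = (303 + (2*M)/(-93 + M))*(2*M) = (303 + 2*M/(-93 + M))*(2*M) = 2*M*(303 + 2*M/(-93 + M)))
g - p(b) = 106003 - 2*480*(-28179 + 305*480)/(-93 + 480) = 106003 - 2*480*(-28179 + 146400)/387 = 106003 - 2*480*118221/387 = 106003 - 1*12610240/43 = 106003 - 12610240/43 = -8052111/43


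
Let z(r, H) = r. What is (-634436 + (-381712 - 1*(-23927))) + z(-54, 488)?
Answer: -992275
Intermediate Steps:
(-634436 + (-381712 - 1*(-23927))) + z(-54, 488) = (-634436 + (-381712 - 1*(-23927))) - 54 = (-634436 + (-381712 + 23927)) - 54 = (-634436 - 357785) - 54 = -992221 - 54 = -992275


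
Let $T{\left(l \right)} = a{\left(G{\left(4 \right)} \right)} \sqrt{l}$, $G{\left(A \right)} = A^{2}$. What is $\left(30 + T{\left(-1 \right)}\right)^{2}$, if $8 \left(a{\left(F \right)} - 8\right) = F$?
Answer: $800 + 600 i \approx 800.0 + 600.0 i$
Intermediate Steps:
$a{\left(F \right)} = 8 + \frac{F}{8}$
$T{\left(l \right)} = 10 \sqrt{l}$ ($T{\left(l \right)} = \left(8 + \frac{4^{2}}{8}\right) \sqrt{l} = \left(8 + \frac{1}{8} \cdot 16\right) \sqrt{l} = \left(8 + 2\right) \sqrt{l} = 10 \sqrt{l}$)
$\left(30 + T{\left(-1 \right)}\right)^{2} = \left(30 + 10 \sqrt{-1}\right)^{2} = \left(30 + 10 i\right)^{2}$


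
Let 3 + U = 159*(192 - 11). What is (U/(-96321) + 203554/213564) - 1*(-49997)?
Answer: 13185726296321/263726898 ≈ 49998.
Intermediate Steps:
U = 28776 (U = -3 + 159*(192 - 11) = -3 + 159*181 = -3 + 28779 = 28776)
(U/(-96321) + 203554/213564) - 1*(-49997) = (28776/(-96321) + 203554/213564) - 1*(-49997) = (28776*(-1/96321) + 203554*(1/213564)) + 49997 = (-9592/32107 + 7829/8214) + 49997 = 172577015/263726898 + 49997 = 13185726296321/263726898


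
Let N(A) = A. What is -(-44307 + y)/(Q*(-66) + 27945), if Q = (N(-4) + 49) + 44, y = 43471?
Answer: 836/22071 ≈ 0.037878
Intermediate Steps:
Q = 89 (Q = (-4 + 49) + 44 = 45 + 44 = 89)
-(-44307 + y)/(Q*(-66) + 27945) = -(-44307 + 43471)/(89*(-66) + 27945) = -(-836)/(-5874 + 27945) = -(-836)/22071 = -1*(-836/22071) = 836/22071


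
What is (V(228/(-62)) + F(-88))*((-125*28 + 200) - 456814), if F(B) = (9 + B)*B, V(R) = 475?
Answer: -3417266678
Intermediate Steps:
F(B) = B*(9 + B)
(V(228/(-62)) + F(-88))*((-125*28 + 200) - 456814) = (475 - 88*(9 - 88))*((-125*28 + 200) - 456814) = (475 - 88*(-79))*((-3500 + 200) - 456814) = (475 + 6952)*(-3300 - 456814) = 7427*(-460114) = -3417266678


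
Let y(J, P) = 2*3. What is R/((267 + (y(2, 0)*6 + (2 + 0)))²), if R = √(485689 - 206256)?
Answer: √279433/93025 ≈ 0.0056825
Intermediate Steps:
y(J, P) = 6
R = √279433 ≈ 528.61
R/((267 + (y(2, 0)*6 + (2 + 0)))²) = √279433/((267 + (6*6 + (2 + 0)))²) = √279433/((267 + (36 + 2))²) = √279433/((267 + 38)²) = √279433/(305²) = √279433/93025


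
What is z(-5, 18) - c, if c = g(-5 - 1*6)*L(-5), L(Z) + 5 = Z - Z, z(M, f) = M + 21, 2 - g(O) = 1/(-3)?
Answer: 83/3 ≈ 27.667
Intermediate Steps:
g(O) = 7/3 (g(O) = 2 - 1/(-3) = 2 - 1*(-⅓) = 2 + ⅓ = 7/3)
z(M, f) = 21 + M
L(Z) = -5 (L(Z) = -5 + (Z - Z) = -5 + 0 = -5)
c = -35/3 (c = (7/3)*(-5) = -35/3 ≈ -11.667)
z(-5, 18) - c = (21 - 5) - 1*(-35/3) = 16 + 35/3 = 83/3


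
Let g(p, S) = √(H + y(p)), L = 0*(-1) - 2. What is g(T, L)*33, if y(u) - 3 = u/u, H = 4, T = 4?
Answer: 66*√2 ≈ 93.338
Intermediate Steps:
y(u) = 4 (y(u) = 3 + u/u = 3 + 1 = 4)
L = -2 (L = 0 - 2 = -2)
g(p, S) = 2*√2 (g(p, S) = √(4 + 4) = √8 = 2*√2)
g(T, L)*33 = (2*√2)*33 = 66*√2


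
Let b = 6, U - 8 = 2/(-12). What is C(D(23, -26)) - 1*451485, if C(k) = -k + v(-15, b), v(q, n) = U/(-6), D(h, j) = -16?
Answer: -16252931/36 ≈ -4.5147e+5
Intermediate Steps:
U = 47/6 (U = 8 + 2/(-12) = 8 + 2*(-1/12) = 8 - 1/6 = 47/6 ≈ 7.8333)
v(q, n) = -47/36 (v(q, n) = (47/6)/(-6) = (47/6)*(-1/6) = -47/36)
C(k) = -47/36 - k (C(k) = -k - 47/36 = -47/36 - k)
C(D(23, -26)) - 1*451485 = (-47/36 - 1*(-16)) - 1*451485 = (-47/36 + 16) - 451485 = 529/36 - 451485 = -16252931/36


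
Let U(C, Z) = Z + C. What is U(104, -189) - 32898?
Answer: -32983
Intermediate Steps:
U(C, Z) = C + Z
U(104, -189) - 32898 = (104 - 189) - 32898 = -85 - 32898 = -32983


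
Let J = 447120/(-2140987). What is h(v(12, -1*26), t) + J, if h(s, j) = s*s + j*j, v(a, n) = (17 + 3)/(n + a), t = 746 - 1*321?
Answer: 18949265256695/104908363 ≈ 1.8063e+5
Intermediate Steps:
t = 425 (t = 746 - 321 = 425)
v(a, n) = 20/(a + n)
h(s, j) = j**2 + s**2 (h(s, j) = s**2 + j**2 = j**2 + s**2)
J = -447120/2140987 (J = 447120*(-1/2140987) = -447120/2140987 ≈ -0.20884)
h(v(12, -1*26), t) + J = (425**2 + (20/(12 - 1*26))**2) - 447120/2140987 = (180625 + (20/(12 - 26))**2) - 447120/2140987 = (180625 + (20/(-14))**2) - 447120/2140987 = (180625 + (20*(-1/14))**2) - 447120/2140987 = (180625 + (-10/7)**2) - 447120/2140987 = (180625 + 100/49) - 447120/2140987 = 8850725/49 - 447120/2140987 = 18949265256695/104908363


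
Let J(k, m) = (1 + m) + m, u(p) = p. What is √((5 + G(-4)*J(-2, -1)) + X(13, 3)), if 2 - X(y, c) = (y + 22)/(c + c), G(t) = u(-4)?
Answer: √186/6 ≈ 2.2730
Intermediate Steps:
G(t) = -4
X(y, c) = 2 - (22 + y)/(2*c) (X(y, c) = 2 - (y + 22)/(c + c) = 2 - (22 + y)/(2*c))
J(k, m) = 1 + 2*m
√((5 + G(-4)*J(-2, -1)) + X(13, 3)) = √((5 - 4*(1 + 2*(-1))) + (½)*(-22 - 1*13 + 4*3)/3) = √((5 - 4*(1 - 2)) + (½)*(⅓)*(-22 - 13 + 12)) = √((5 - 4*(-1)) + (½)*(⅓)*(-23)) = √((5 + 4) - 23/6) = √(9 - 23/6) = √(31/6) = √186/6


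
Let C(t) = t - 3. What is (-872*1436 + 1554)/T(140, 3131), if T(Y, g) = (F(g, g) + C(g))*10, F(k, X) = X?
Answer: -625319/31295 ≈ -19.981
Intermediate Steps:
C(t) = -3 + t
T(Y, g) = -30 + 20*g (T(Y, g) = (g + (-3 + g))*10 = (-3 + 2*g)*10 = -30 + 20*g)
(-872*1436 + 1554)/T(140, 3131) = (-872*1436 + 1554)/(-30 + 20*3131) = (-1252192 + 1554)/(-30 + 62620) = -1250638/62590 = -1250638*1/62590 = -625319/31295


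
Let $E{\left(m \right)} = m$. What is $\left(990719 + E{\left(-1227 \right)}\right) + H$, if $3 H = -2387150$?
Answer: $\frac{581326}{3} \approx 1.9378 \cdot 10^{5}$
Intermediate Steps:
$H = - \frac{2387150}{3}$ ($H = \frac{1}{3} \left(-2387150\right) = - \frac{2387150}{3} \approx -7.9572 \cdot 10^{5}$)
$\left(990719 + E{\left(-1227 \right)}\right) + H = \left(990719 - 1227\right) - \frac{2387150}{3} = 989492 - \frac{2387150}{3} = \frac{581326}{3}$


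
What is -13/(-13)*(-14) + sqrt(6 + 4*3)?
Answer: -14 + 3*sqrt(2) ≈ -9.7574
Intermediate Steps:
-13/(-13)*(-14) + sqrt(6 + 4*3) = -13*(-1/13)*(-14) + sqrt(6 + 12) = 1*(-14) + sqrt(18) = -14 + 3*sqrt(2)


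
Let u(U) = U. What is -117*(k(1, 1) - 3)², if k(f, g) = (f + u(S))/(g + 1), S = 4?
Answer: -117/4 ≈ -29.250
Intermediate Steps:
k(f, g) = (4 + f)/(1 + g) (k(f, g) = (f + 4)/(g + 1) = (4 + f)/(1 + g))
-117*(k(1, 1) - 3)² = -117*((4 + 1)/(1 + 1) - 3)² = -117*(5/2 - 3)² = -117*(-½)² = -117*¼ = -117/4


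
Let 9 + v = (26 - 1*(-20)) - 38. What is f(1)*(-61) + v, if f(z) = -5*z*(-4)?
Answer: -1221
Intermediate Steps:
f(z) = 20*z
v = -1 (v = -9 + ((26 - 1*(-20)) - 38) = -9 + ((26 + 20) - 38) = -9 + (46 - 38) = -9 + 8 = -1)
f(1)*(-61) + v = (20*1)*(-61) - 1 = 20*(-61) - 1 = -1220 - 1 = -1221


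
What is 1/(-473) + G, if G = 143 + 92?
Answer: 111154/473 ≈ 235.00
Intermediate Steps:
G = 235
1/(-473) + G = 1/(-473) + 235 = -1/473 + 235 = 111154/473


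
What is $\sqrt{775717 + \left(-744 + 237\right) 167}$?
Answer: $2 \sqrt{172762} \approx 831.29$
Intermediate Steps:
$\sqrt{775717 + \left(-744 + 237\right) 167} = \sqrt{775717 - 84669} = \sqrt{691048} = 2 \sqrt{172762}$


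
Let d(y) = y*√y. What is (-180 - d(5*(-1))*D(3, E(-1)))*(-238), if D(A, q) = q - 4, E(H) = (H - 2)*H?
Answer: 42840 + 1190*I*√5 ≈ 42840.0 + 2660.9*I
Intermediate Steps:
E(H) = H*(-2 + H) (E(H) = (-2 + H)*H = H*(-2 + H))
D(A, q) = -4 + q
d(y) = y^(3/2)
(-180 - d(5*(-1))*D(3, E(-1)))*(-238) = (-180 - (5*(-1))^(3/2)*(-4 - (-2 - 1)))*(-238) = (-180 - (-5)^(3/2)*(-4 - 1*(-3)))*(-238) = (-180 - (-5*I*√5)*(-4 + 3))*(-238) = (-180 - (-5*I*√5)*(-1))*(-238) = (-180 - 5*I*√5)*(-238) = 42840 + 1190*I*√5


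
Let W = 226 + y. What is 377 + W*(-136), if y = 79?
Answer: -41103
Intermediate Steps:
W = 305 (W = 226 + 79 = 305)
377 + W*(-136) = 377 + 305*(-136) = 377 - 41480 = -41103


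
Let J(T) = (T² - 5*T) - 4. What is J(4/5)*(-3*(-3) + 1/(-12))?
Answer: -4922/75 ≈ -65.627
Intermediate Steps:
J(T) = -4 + T² - 5*T
J(4/5)*(-3*(-3) + 1/(-12)) = (-4 + (4/5)² - 20/5)*(-3*(-3) + 1/(-12)) = (-4 + (4*(⅕))² - 20/5)*(9 - 1/12) = (-4 + (⅘)² - 5*⅘)*(107/12) = (-4 + 16/25 - 4)*(107/12) = -184/25*107/12 = -4922/75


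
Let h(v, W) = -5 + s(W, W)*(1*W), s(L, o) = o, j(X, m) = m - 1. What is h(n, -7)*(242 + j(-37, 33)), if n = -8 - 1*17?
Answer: 12056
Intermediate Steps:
j(X, m) = -1 + m
n = -25 (n = -8 - 17 = -25)
h(v, W) = -5 + W**2 (h(v, W) = -5 + W*(1*W) = -5 + W*W = -5 + W**2)
h(n, -7)*(242 + j(-37, 33)) = (-5 + (-7)**2)*(242 + (-1 + 33)) = (-5 + 49)*(242 + 32) = 44*274 = 12056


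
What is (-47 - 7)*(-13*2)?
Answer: 1404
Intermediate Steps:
(-47 - 7)*(-13*2) = -54*(-26) = 1404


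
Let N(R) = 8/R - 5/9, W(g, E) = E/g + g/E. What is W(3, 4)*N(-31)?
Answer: -5675/3348 ≈ -1.6950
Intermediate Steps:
N(R) = -5/9 + 8/R (N(R) = 8/R - 5*⅑ = 8/R - 5/9 = -5/9 + 8/R)
W(3, 4)*N(-31) = (4/3 + 3/4)*(-5/9 + 8/(-31)) = (4*(⅓) + 3*(¼))*(-5/9 + 8*(-1/31)) = (4/3 + ¾)*(-5/9 - 8/31) = (25/12)*(-227/279) = -5675/3348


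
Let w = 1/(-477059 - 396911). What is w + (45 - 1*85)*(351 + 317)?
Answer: -23352478401/873970 ≈ -26720.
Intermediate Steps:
w = -1/873970 (w = 1/(-873970) = -1/873970 ≈ -1.1442e-6)
w + (45 - 1*85)*(351 + 317) = -1/873970 + (45 - 1*85)*(351 + 317) = -1/873970 + (45 - 85)*668 = -1/873970 - 40*668 = -1/873970 - 26720 = -23352478401/873970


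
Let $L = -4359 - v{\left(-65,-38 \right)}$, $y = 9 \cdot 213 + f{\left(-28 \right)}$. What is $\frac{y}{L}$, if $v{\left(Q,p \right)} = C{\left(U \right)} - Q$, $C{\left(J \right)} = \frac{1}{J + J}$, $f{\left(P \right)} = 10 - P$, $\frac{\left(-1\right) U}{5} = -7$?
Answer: $- \frac{136850}{309681} \approx -0.44191$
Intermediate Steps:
$U = 35$ ($U = \left(-5\right) \left(-7\right) = 35$)
$C{\left(J \right)} = \frac{1}{2 J}$
$v{\left(Q,p \right)} = \frac{1}{70} - Q$ ($v{\left(Q,p \right)} = \frac{1}{2 \cdot 35} - Q = \frac{1}{2} \cdot \frac{1}{35} - Q = \frac{1}{70} - Q$)
$y = 1955$ ($y = 9 \cdot 213 + \left(10 - -28\right) = 1917 + \left(10 + 28\right) = 1917 + 38 = 1955$)
$L = - \frac{309681}{70}$ ($L = -4359 - \left(\frac{1}{70} - -65\right) = -4359 - \left(\frac{1}{70} + 65\right) = -4359 - \frac{4551}{70} = - \frac{309681}{70} \approx -4424.0$)
$\frac{y}{L} = \frac{1955}{- \frac{309681}{70}} = 1955 \left(- \frac{70}{309681}\right) = - \frac{136850}{309681}$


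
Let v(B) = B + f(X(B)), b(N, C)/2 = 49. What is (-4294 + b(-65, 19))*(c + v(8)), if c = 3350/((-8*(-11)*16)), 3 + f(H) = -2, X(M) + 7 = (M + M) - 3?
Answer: -3972563/176 ≈ -22571.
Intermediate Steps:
X(M) = -10 + 2*M (X(M) = -7 + ((M + M) - 3) = -7 + (2*M - 3) = -7 + (-3 + 2*M) = -10 + 2*M)
f(H) = -5 (f(H) = -3 - 2 = -5)
b(N, C) = 98 (b(N, C) = 2*49 = 98)
c = 1675/704 (c = 3350/((88*16)) = 3350/1408 = 3350*(1/1408) = 1675/704 ≈ 2.3793)
v(B) = -5 + B (v(B) = B - 5 = -5 + B)
(-4294 + b(-65, 19))*(c + v(8)) = (-4294 + 98)*(1675/704 + (-5 + 8)) = -4196*(1675/704 + 3) = -4196*3787/704 = -3972563/176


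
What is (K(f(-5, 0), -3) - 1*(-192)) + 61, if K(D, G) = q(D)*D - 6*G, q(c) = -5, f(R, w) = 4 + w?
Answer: 251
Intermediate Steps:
K(D, G) = -6*G - 5*D (K(D, G) = -5*D - 6*G = -6*G - 5*D)
(K(f(-5, 0), -3) - 1*(-192)) + 61 = ((-6*(-3) - 5*(4 + 0)) - 1*(-192)) + 61 = ((18 - 5*4) + 192) + 61 = ((18 - 20) + 192) + 61 = (-2 + 192) + 61 = 190 + 61 = 251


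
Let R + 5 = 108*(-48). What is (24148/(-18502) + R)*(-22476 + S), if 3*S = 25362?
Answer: 673273523286/9251 ≈ 7.2778e+7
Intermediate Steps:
R = -5189 (R = -5 + 108*(-48) = -5 - 5184 = -5189)
S = 8454 (S = (1/3)*25362 = 8454)
(24148/(-18502) + R)*(-22476 + S) = (24148/(-18502) - 5189)*(-22476 + 8454) = (24148*(-1/18502) - 5189)*(-14022) = (-12074/9251 - 5189)*(-14022) = -48015513/9251*(-14022) = 673273523286/9251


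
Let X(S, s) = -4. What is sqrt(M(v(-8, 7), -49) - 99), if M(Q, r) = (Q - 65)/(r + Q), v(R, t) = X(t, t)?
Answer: I*sqrt(274434)/53 ≈ 9.8842*I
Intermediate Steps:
v(R, t) = -4
M(Q, r) = (-65 + Q)/(Q + r)
sqrt(M(v(-8, 7), -49) - 99) = sqrt((-65 - 4)/(-4 - 49) - 99) = sqrt(-69/(-53) - 99) = sqrt(-1/53*(-69) - 99) = sqrt(69/53 - 99) = sqrt(-5178/53) = I*sqrt(274434)/53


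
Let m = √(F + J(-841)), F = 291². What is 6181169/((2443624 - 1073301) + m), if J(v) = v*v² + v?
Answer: 8470198047587/1878379863810 - 253427929*I*√353801/1878379863810 ≈ 4.5093 - 0.080251*I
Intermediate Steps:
J(v) = v + v³ (J(v) = v³ + v = v + v³)
F = 84681
m = 41*I*√353801 (m = √(84681 + (-841 + (-841)³)) = √(84681 + (-841 - 594823321)) = √(84681 - 594824162) = √(-594739481) = 41*I*√353801 ≈ 24387.0*I)
6181169/((2443624 - 1073301) + m) = 6181169/((2443624 - 1073301) + 41*I*√353801) = 6181169/(1370323 + 41*I*√353801)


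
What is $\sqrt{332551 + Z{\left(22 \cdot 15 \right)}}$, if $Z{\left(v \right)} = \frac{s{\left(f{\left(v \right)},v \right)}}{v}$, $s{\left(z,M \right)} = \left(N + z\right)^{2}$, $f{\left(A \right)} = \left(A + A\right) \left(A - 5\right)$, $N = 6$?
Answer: $\frac{\sqrt{422790187105}}{55} \approx 11822.0$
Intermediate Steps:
$f{\left(A \right)} = 2 A \left(-5 + A\right)$
$s{\left(z,M \right)} = \left(6 + z\right)^{2}$
$Z{\left(v \right)} = \frac{\left(6 + 2 v \left(-5 + v\right)\right)^{2}}{v}$
$\sqrt{332551 + Z{\left(22 \cdot 15 \right)}} = \sqrt{332551 + \frac{4 \left(3 + 22 \cdot 15 \left(-5 + 22 \cdot 15\right)\right)^{2}}{22 \cdot 15}} = \sqrt{332551 + \frac{4 \left(3 + 330 \left(-5 + 330\right)\right)^{2}}{330}} = \sqrt{332551 + 4 \cdot \frac{1}{330} \left(3 + 330 \cdot 325\right)^{2}} = \sqrt{332551 + 4 \cdot \frac{1}{330} \left(3 + 107250\right)^{2}} = \sqrt{332551 + 4 \cdot \frac{1}{330} \cdot 107253^{2}} = \sqrt{332551 + 4 \cdot \frac{1}{330} \cdot 11503206009} = \sqrt{332551 + \frac{7668804006}{55}} = \sqrt{\frac{7687094311}{55}} = \frac{\sqrt{422790187105}}{55}$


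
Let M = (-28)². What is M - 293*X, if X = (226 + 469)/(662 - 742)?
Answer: 53271/16 ≈ 3329.4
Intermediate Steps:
M = 784
X = -139/16 (X = 695/(-80) = 695*(-1/80) = -139/16 ≈ -8.6875)
M - 293*X = 784 - 293*(-139/16) = 784 + 40727/16 = 53271/16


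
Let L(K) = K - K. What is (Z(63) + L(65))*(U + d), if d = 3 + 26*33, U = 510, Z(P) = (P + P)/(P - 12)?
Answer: 57582/17 ≈ 3387.2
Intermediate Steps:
L(K) = 0
Z(P) = 2*P/(-12 + P) (Z(P) = (2*P)/(-12 + P) = 2*P/(-12 + P))
d = 861 (d = 3 + 858 = 861)
(Z(63) + L(65))*(U + d) = (2*63/(-12 + 63) + 0)*(510 + 861) = (2*63/51 + 0)*1371 = (2*63*(1/51) + 0)*1371 = (42/17 + 0)*1371 = (42/17)*1371 = 57582/17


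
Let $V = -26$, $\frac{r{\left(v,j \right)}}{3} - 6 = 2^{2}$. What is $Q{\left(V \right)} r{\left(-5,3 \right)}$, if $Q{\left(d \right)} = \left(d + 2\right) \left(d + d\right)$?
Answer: $37440$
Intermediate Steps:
$r{\left(v,j \right)} = 30$ ($r{\left(v,j \right)} = 18 + 3 \cdot 2^{2} = 18 + 3 \cdot 4 = 18 + 12 = 30$)
$Q{\left(d \right)} = 2 d \left(2 + d\right)$ ($Q{\left(d \right)} = \left(2 + d\right) 2 d = 2 d \left(2 + d\right)$)
$Q{\left(V \right)} r{\left(-5,3 \right)} = 2 \left(-26\right) \left(2 - 26\right) 30 = 2 \left(-26\right) \left(-24\right) 30 = 1248 \cdot 30 = 37440$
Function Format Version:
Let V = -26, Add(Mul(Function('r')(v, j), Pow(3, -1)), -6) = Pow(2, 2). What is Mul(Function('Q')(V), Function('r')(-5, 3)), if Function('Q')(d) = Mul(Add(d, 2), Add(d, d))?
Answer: 37440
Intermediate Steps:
Function('r')(v, j) = 30 (Function('r')(v, j) = Add(18, Mul(3, Pow(2, 2))) = Add(18, Mul(3, 4)) = Add(18, 12) = 30)
Function('Q')(d) = Mul(2, d, Add(2, d)) (Function('Q')(d) = Mul(Add(2, d), Mul(2, d)) = Mul(2, d, Add(2, d)))
Mul(Function('Q')(V), Function('r')(-5, 3)) = Mul(Mul(2, -26, Add(2, -26)), 30) = Mul(Mul(2, -26, -24), 30) = Mul(1248, 30) = 37440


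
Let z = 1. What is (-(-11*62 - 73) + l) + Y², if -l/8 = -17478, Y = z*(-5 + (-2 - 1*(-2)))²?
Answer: 141204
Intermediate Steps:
Y = 25 (Y = 1*(-5 + (-2 - 1*(-2)))² = 1*(-5 + (-2 + 2))² = 1*(-5 + 0)² = 1*(-5)² = 1*25 = 25)
l = 139824 (l = -8*(-17478) = 139824)
(-(-11*62 - 73) + l) + Y² = (-(-11*62 - 73) + 139824) + 25² = (-(-682 - 73) + 139824) + 625 = (-1*(-755) + 139824) + 625 = (755 + 139824) + 625 = 140579 + 625 = 141204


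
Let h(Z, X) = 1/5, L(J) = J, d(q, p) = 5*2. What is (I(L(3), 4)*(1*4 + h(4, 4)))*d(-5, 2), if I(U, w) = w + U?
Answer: 294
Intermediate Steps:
d(q, p) = 10
I(U, w) = U + w
h(Z, X) = 1/5
(I(L(3), 4)*(1*4 + h(4, 4)))*d(-5, 2) = ((3 + 4)*(1*4 + 1/5))*10 = (7*(4 + 1/5))*10 = (7*(21/5))*10 = (147/5)*10 = 294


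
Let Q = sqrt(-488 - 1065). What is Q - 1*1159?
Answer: -1159 + I*sqrt(1553) ≈ -1159.0 + 39.408*I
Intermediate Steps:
Q = I*sqrt(1553) (Q = sqrt(-1553) = I*sqrt(1553) ≈ 39.408*I)
Q - 1*1159 = I*sqrt(1553) - 1*1159 = I*sqrt(1553) - 1159 = -1159 + I*sqrt(1553)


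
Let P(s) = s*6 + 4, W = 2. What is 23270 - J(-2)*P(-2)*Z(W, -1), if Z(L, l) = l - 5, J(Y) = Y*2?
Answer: 23462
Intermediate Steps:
J(Y) = 2*Y
Z(L, l) = -5 + l
P(s) = 4 + 6*s (P(s) = 6*s + 4 = 4 + 6*s)
23270 - J(-2)*P(-2)*Z(W, -1) = 23270 - (2*(-2))*(4 + 6*(-2))*(-5 - 1) = 23270 - (-4*(4 - 12))*(-6) = 23270 - (-4*(-8))*(-6) = 23270 - 32*(-6) = 23270 - 1*(-192) = 23270 + 192 = 23462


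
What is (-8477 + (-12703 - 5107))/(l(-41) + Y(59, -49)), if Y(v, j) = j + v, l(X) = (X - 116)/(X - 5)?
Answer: -1209202/617 ≈ -1959.8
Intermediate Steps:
l(X) = (-116 + X)/(-5 + X)
(-8477 + (-12703 - 5107))/(l(-41) + Y(59, -49)) = (-8477 + (-12703 - 5107))/((-116 - 41)/(-5 - 41) + (-49 + 59)) = (-8477 - 17810)/(-157/(-46) + 10) = -26287/(-1/46*(-157) + 10) = -26287/(157/46 + 10) = -26287/617/46 = -26287*46/617 = -1209202/617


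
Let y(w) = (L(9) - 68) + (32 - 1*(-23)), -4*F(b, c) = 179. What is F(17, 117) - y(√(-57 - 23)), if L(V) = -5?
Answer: -107/4 ≈ -26.750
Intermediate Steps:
F(b, c) = -179/4 (F(b, c) = -¼*179 = -179/4)
y(w) = -18 (y(w) = (-5 - 68) + (32 - 1*(-23)) = -73 + (32 + 23) = -73 + 55 = -18)
F(17, 117) - y(√(-57 - 23)) = -179/4 - 1*(-18) = -179/4 + 18 = -107/4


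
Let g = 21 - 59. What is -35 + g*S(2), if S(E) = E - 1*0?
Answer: -111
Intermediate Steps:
g = -38
S(E) = E (S(E) = E + 0 = E)
-35 + g*S(2) = -35 - 38*2 = -35 - 76 = -111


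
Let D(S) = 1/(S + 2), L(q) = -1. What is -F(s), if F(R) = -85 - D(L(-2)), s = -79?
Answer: 86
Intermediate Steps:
D(S) = 1/(2 + S)
F(R) = -86 (F(R) = -85 - 1/(2 - 1) = -85 - 1/1 = -85 - 1*1 = -85 - 1 = -86)
-F(s) = -1*(-86) = 86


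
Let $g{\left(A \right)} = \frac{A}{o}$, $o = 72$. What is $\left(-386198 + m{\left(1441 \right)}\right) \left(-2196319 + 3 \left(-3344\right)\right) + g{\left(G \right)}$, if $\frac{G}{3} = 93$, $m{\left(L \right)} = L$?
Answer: $\frac{6791271933687}{8} \approx 8.4891 \cdot 10^{11}$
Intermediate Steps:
$G = 279$ ($G = 3 \cdot 93 = 279$)
$g{\left(A \right)} = \frac{A}{72}$
$\left(-386198 + m{\left(1441 \right)}\right) \left(-2196319 + 3 \left(-3344\right)\right) + g{\left(G \right)} = \left(-386198 + 1441\right) \left(-2196319 + 3 \left(-3344\right)\right) + \frac{1}{72} \cdot 279 = - 384757 \left(-2196319 - 10032\right) + \frac{31}{8} = \left(-384757\right) \left(-2206351\right) + \frac{31}{8} = 848908991707 + \frac{31}{8} = \frac{6791271933687}{8}$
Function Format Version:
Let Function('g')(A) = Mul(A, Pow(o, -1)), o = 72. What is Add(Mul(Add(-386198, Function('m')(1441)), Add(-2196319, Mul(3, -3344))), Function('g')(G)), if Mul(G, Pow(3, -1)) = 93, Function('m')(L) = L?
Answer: Rational(6791271933687, 8) ≈ 8.4891e+11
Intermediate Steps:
G = 279 (G = Mul(3, 93) = 279)
Function('g')(A) = Mul(Rational(1, 72), A) (Function('g')(A) = Mul(A, Pow(72, -1)) = Mul(A, Rational(1, 72)) = Mul(Rational(1, 72), A))
Add(Mul(Add(-386198, Function('m')(1441)), Add(-2196319, Mul(3, -3344))), Function('g')(G)) = Add(Mul(Add(-386198, 1441), Add(-2196319, Mul(3, -3344))), Mul(Rational(1, 72), 279)) = Add(Mul(-384757, Add(-2196319, -10032)), Rational(31, 8)) = Add(Mul(-384757, -2206351), Rational(31, 8)) = Add(848908991707, Rational(31, 8)) = Rational(6791271933687, 8)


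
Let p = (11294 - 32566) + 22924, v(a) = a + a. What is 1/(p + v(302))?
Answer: 1/2256 ≈ 0.00044326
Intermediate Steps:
v(a) = 2*a
p = 1652 (p = -21272 + 22924 = 1652)
1/(p + v(302)) = 1/(1652 + 2*302) = 1/(1652 + 604) = 1/2256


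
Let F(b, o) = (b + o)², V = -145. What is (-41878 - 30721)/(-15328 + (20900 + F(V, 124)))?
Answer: -72599/6013 ≈ -12.074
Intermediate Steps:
(-41878 - 30721)/(-15328 + (20900 + F(V, 124))) = (-41878 - 30721)/(-15328 + (20900 + (-145 + 124)²)) = -72599/(-15328 + (20900 + (-21)²)) = -72599/(-15328 + (20900 + 441)) = -72599/(-15328 + 21341) = -72599/6013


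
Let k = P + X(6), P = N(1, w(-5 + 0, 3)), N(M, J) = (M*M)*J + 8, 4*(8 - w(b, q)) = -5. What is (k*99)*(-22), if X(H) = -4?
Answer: -57717/2 ≈ -28859.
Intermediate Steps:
w(b, q) = 37/4 (w(b, q) = 8 - ¼*(-5) = 8 + 5/4 = 37/4)
N(M, J) = 8 + J*M² (N(M, J) = M²*J + 8 = J*M² + 8 = 8 + J*M²)
P = 69/4 (P = 8 + (37/4)*1² = 8 + (37/4)*1 = 8 + 37/4 = 69/4 ≈ 17.250)
k = 53/4 (k = 69/4 - 4 = 53/4 ≈ 13.250)
(k*99)*(-22) = ((53/4)*99)*(-22) = (5247/4)*(-22) = -57717/2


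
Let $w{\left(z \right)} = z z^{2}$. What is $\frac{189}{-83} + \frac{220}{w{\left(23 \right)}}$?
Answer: $- \frac{2281303}{1009861} \approx -2.259$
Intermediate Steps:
$w{\left(z \right)} = z^{3}$
$\frac{189}{-83} + \frac{220}{w{\left(23 \right)}} = \frac{189}{-83} + \frac{220}{23^{3}} = 189 \left(- \frac{1}{83}\right) + \frac{220}{12167} = - \frac{189}{83} + 220 \cdot \frac{1}{12167} = - \frac{189}{83} + \frac{220}{12167} = - \frac{2281303}{1009861}$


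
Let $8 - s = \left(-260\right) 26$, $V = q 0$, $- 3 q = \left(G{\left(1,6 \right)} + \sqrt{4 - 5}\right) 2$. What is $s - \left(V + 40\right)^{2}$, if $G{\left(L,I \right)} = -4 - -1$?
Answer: $5168$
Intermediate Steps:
$G{\left(L,I \right)} = -3$ ($G{\left(L,I \right)} = -4 + 1 = -3$)
$q = 2 - \frac{2 i}{3}$ ($q = - \frac{\left(-3 + \sqrt{4 - 5}\right) 2}{3} = - \frac{\left(-3 + \sqrt{-1}\right) 2}{3} = - \frac{\left(-3 + i\right) 2}{3} = - \frac{-6 + 2 i}{3} = 2 - \frac{2 i}{3} \approx 2.0 - 0.66667 i$)
$V = 0$ ($V = \left(2 - \frac{2 i}{3}\right) 0 = 0$)
$s = 6768$ ($s = 8 - \left(-260\right) 26 = 8 - -6760 = 8 + 6760 = 6768$)
$s - \left(V + 40\right)^{2} = 6768 - \left(0 + 40\right)^{2} = 6768 - 40^{2} = 6768 - 1600 = 5168$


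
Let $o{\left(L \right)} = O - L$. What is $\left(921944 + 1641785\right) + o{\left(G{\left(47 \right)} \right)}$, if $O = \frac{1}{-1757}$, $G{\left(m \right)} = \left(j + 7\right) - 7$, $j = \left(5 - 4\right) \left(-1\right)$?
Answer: $\frac{4504473609}{1757} \approx 2.5637 \cdot 10^{6}$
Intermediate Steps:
$j = -1$ ($j = 1 \left(-1\right) = -1$)
$G{\left(m \right)} = -1$ ($G{\left(m \right)} = \left(-1 + 7\right) - 7 = 6 - 7 = -1$)
$O = - \frac{1}{1757} \approx -0.00056915$
$o{\left(L \right)} = - \frac{1}{1757} - L$
$\left(921944 + 1641785\right) + o{\left(G{\left(47 \right)} \right)} = \left(921944 + 1641785\right) - - \frac{1756}{1757} = 2563729 + \left(- \frac{1}{1757} + 1\right) = 2563729 + \frac{1756}{1757} = \frac{4504473609}{1757}$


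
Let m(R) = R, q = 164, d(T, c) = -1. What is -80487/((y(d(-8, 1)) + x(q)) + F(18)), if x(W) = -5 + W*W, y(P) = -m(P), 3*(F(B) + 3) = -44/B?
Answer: -2173149/725981 ≈ -2.9934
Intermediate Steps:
F(B) = -3 - 44/(3*B) (F(B) = -3 + (-44/B)/3 = -3 - 44/(3*B))
y(P) = -P
x(W) = -5 + W²
-80487/((y(d(-8, 1)) + x(q)) + F(18)) = -80487/((-1*(-1) + (-5 + 164²)) + (-3 - 44/3/18)) = -80487/((1 + (-5 + 26896)) + (-3 - 44/3*1/18)) = -80487/((1 + 26891) + (-3 - 22/27)) = -80487/(26892 - 103/27) = -80487/725981/27 = -80487*27/725981 = -2173149/725981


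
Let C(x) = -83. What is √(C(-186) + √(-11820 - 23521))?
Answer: √(-83 + I*√35341) ≈ 7.8262 + 12.01*I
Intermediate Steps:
√(C(-186) + √(-11820 - 23521)) = √(-83 + √(-11820 - 23521)) = √(-83 + √(-35341)) = √(-83 + I*√35341)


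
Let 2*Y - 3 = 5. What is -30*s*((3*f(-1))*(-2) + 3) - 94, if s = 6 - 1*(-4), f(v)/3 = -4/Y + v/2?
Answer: -9094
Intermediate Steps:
Y = 4 (Y = 3/2 + (½)*5 = 3/2 + 5/2 = 4)
f(v) = -3 + 3*v/2 (f(v) = 3*(-4/4 + v/2) = 3*(-4*¼ + v*(½)) = 3*(-1 + v/2) = -3 + 3*v/2)
s = 10 (s = 6 + 4 = 10)
-30*s*((3*f(-1))*(-2) + 3) - 94 = -300*((3*(-3 + (3/2)*(-1)))*(-2) + 3) - 94 = -300*((3*(-3 - 3/2))*(-2) + 3) - 94 = -300*((3*(-9/2))*(-2) + 3) - 94 = -300*(-27/2*(-2) + 3) - 94 = -300*(27 + 3) - 94 = -300*30 - 94 = -30*300 - 94 = -9000 - 94 = -9094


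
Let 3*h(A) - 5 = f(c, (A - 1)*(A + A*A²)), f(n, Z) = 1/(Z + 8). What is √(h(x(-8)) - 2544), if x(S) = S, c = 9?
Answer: 5*I*√1257158985/3516 ≈ 50.422*I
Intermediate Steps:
f(n, Z) = 1/(8 + Z)
h(A) = 5/3 + 1/(3*(8 + (-1 + A)*(A + A³))) (h(A) = 5/3 + 1/(3*(8 + (A - 1)*(A + A*A²))) = 5/3 + 1/(3*(8 + (-1 + A)*(A + A³))))
√(h(x(-8)) - 2544) = √((41 + 5*(-8)*(-1 - 8 + (-8)³ - 1*(-8)²))/(3*(8 - 8*(-1 - 8 + (-8)³ - 1*(-8)²))) - 2544) = √((41 + 5*(-8)*(-1 - 8 - 512 - 1*64))/(3*(8 - 8*(-1 - 8 - 512 - 1*64))) - 2544) = √((41 + 5*(-8)*(-1 - 8 - 512 - 64))/(3*(8 - 8*(-1 - 8 - 512 - 64))) - 2544) = √((41 + 5*(-8)*(-585))/(3*(8 - 8*(-585))) - 2544) = √((41 + 23400)/(3*(8 + 4680)) - 2544) = √((⅓)*23441/4688 - 2544) = √((⅓)*(1/4688)*23441 - 2544) = √(23441/14064 - 2544) = √(-35755375/14064) = 5*I*√1257158985/3516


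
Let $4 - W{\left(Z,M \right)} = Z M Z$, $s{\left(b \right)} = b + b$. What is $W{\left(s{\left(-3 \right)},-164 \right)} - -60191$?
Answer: $66099$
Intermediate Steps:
$s{\left(b \right)} = 2 b$
$W{\left(Z,M \right)} = 4 - M Z^{2}$ ($W{\left(Z,M \right)} = 4 - Z M Z = 4 - M Z Z = 4 - M Z^{2}$)
$W{\left(s{\left(-3 \right)},-164 \right)} - -60191 = \left(4 - - 164 \left(2 \left(-3\right)\right)^{2}\right) - -60191 = \left(4 - - 164 \left(-6\right)^{2}\right) + 60191 = \left(4 - \left(-164\right) 36\right) + 60191 = \left(4 + 5904\right) + 60191 = 5908 + 60191 = 66099$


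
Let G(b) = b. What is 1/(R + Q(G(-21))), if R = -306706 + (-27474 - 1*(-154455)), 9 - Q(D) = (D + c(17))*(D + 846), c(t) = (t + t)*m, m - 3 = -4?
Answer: -1/134341 ≈ -7.4437e-6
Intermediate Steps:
m = -1 (m = 3 - 4 = -1)
c(t) = -2*t (c(t) = (t + t)*(-1) = (2*t)*(-1) = -2*t)
Q(D) = 9 - (-34 + D)*(846 + D) (Q(D) = 9 - (D - 2*17)*(D + 846) = 9 - (D - 34)*(846 + D) = 9 - (-34 + D)*(846 + D))
R = -179725 (R = -306706 + (-27474 + 154455) = -306706 + 126981 = -179725)
1/(R + Q(G(-21))) = 1/(-179725 + (28773 - 1*(-21)² - 812*(-21))) = 1/(-179725 + (28773 - 1*441 + 17052)) = 1/(-179725 + (28773 - 441 + 17052)) = 1/(-179725 + 45384) = 1/(-134341) = -1/134341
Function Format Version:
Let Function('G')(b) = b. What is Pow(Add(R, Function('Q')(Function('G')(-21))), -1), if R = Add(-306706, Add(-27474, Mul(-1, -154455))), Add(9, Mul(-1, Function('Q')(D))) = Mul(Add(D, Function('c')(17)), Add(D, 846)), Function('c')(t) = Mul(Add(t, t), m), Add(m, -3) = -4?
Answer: Rational(-1, 134341) ≈ -7.4437e-6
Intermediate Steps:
m = -1 (m = Add(3, -4) = -1)
Function('c')(t) = Mul(-2, t) (Function('c')(t) = Mul(Add(t, t), -1) = Mul(Mul(2, t), -1) = Mul(-2, t))
Function('Q')(D) = Add(9, Mul(-1, Add(-34, D), Add(846, D))) (Function('Q')(D) = Add(9, Mul(-1, Mul(Add(D, Mul(-2, 17)), Add(D, 846)))) = Add(9, Mul(-1, Mul(Add(D, -34), Add(846, D)))) = Add(9, Mul(-1, Mul(Add(-34, D), Add(846, D)))) = Add(9, Mul(-1, Add(-34, D), Add(846, D))))
R = -179725 (R = Add(-306706, Add(-27474, 154455)) = Add(-306706, 126981) = -179725)
Pow(Add(R, Function('Q')(Function('G')(-21))), -1) = Pow(Add(-179725, Add(28773, Mul(-1, Pow(-21, 2)), Mul(-812, -21))), -1) = Pow(Add(-179725, Add(28773, Mul(-1, 441), 17052)), -1) = Pow(Add(-179725, Add(28773, -441, 17052)), -1) = Pow(Add(-179725, 45384), -1) = Pow(-134341, -1) = Rational(-1, 134341)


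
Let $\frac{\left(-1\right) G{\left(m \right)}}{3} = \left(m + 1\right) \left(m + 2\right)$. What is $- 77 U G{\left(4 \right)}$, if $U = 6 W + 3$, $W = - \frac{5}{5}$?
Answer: $-20790$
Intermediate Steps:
$W = -1$ ($W = \left(-5\right) \frac{1}{5} = -1$)
$G{\left(m \right)} = - 3 \left(1 + m\right) \left(2 + m\right)$ ($G{\left(m \right)} = - 3 \left(m + 1\right) \left(m + 2\right) = - 3 \left(1 + m\right) \left(2 + m\right)$)
$U = -3$ ($U = 6 \left(-1\right) + 3 = -6 + 3 = -3$)
$- 77 U G{\left(4 \right)} = \left(-77\right) \left(-3\right) \left(-6 - 36 - 3 \cdot 4^{2}\right) = 231 \left(-6 - 36 - 48\right) = 231 \left(-90\right) = -20790$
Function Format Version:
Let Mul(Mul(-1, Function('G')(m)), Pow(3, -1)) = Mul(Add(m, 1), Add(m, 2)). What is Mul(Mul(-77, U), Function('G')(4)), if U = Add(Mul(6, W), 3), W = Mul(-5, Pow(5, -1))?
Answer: -20790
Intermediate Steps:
W = -1 (W = Mul(-5, Rational(1, 5)) = -1)
Function('G')(m) = Mul(-3, Add(1, m), Add(2, m)) (Function('G')(m) = Mul(-3, Mul(Add(m, 1), Add(m, 2))) = Mul(-3, Mul(Add(1, m), Add(2, m))) = Mul(-3, Add(1, m), Add(2, m)))
U = -3 (U = Add(Mul(6, -1), 3) = Add(-6, 3) = -3)
Mul(Mul(-77, U), Function('G')(4)) = Mul(Mul(-77, -3), Add(-6, Mul(-9, 4), Mul(-3, Pow(4, 2)))) = Mul(231, Add(-6, -36, Mul(-3, 16))) = Mul(231, Add(-6, -36, -48)) = Mul(231, -90) = -20790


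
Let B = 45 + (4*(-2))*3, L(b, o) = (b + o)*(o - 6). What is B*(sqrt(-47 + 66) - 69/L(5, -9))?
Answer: -483/20 + 21*sqrt(19) ≈ 67.387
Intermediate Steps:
L(b, o) = (-6 + o)*(b + o) (L(b, o) = (b + o)*(-6 + o) = (-6 + o)*(b + o))
B = 21 (B = 45 - 8*3 = 45 - 24 = 21)
B*(sqrt(-47 + 66) - 69/L(5, -9)) = 21*(sqrt(-47 + 66) - 69/((-9)**2 - 6*5 - 6*(-9) + 5*(-9))) = 21*(sqrt(19) - 69/(81 - 30 + 54 - 45)) = 21*(sqrt(19) - 69/60) = 21*(sqrt(19) - 69*1/60) = 21*(sqrt(19) - 23/20) = 21*(-23/20 + sqrt(19)) = -483/20 + 21*sqrt(19)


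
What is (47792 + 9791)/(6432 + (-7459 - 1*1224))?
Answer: -57583/2251 ≈ -25.581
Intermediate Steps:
(47792 + 9791)/(6432 + (-7459 - 1*1224)) = 57583/(6432 + (-7459 - 1224)) = 57583/(6432 - 8683) = 57583/(-2251) = 57583*(-1/2251) = -57583/2251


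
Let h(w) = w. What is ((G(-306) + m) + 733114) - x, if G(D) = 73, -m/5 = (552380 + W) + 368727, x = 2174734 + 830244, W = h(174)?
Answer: -6878196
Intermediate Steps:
W = 174
x = 3004978
m = -4606405 (m = -5*((552380 + 174) + 368727) = -5*(552554 + 368727) = -5*921281 = -4606405)
((G(-306) + m) + 733114) - x = ((73 - 4606405) + 733114) - 1*3004978 = (-4606332 + 733114) - 3004978 = -3873218 - 3004978 = -6878196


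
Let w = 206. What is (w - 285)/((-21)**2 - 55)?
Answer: -79/386 ≈ -0.20466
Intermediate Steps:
(w - 285)/((-21)**2 - 55) = (206 - 285)/((-21)**2 - 55) = -79/(441 - 55) = -79/386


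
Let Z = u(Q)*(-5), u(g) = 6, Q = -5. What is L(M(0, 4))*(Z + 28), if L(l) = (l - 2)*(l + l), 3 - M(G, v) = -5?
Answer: -192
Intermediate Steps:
M(G, v) = 8 (M(G, v) = 3 - 1*(-5) = 3 + 5 = 8)
L(l) = 2*l*(-2 + l) (L(l) = (-2 + l)*(2*l) = 2*l*(-2 + l))
Z = -30 (Z = 6*(-5) = -30)
L(M(0, 4))*(Z + 28) = (2*8*(-2 + 8))*(-30 + 28) = (2*8*6)*(-2) = 96*(-2) = -192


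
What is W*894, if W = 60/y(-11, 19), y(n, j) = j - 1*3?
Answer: 6705/2 ≈ 3352.5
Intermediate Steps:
y(n, j) = -3 + j (y(n, j) = j - 3 = -3 + j)
W = 15/4 (W = 60/(-3 + 19) = 60/16 = 60*(1/16) = 15/4 ≈ 3.7500)
W*894 = (15/4)*894 = 6705/2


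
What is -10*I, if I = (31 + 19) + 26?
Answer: -760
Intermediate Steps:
I = 76 (I = 50 + 26 = 76)
-10*I = -10*76 = -760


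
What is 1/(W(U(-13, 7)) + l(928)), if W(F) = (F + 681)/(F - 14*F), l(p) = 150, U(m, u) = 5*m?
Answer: 845/127366 ≈ 0.0066344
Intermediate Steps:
W(F) = -(681 + F)/(13*F) (W(F) = (681 + F)/((-13*F)) = (681 + F)*(-1/(13*F)) = -(681 + F)/(13*F))
1/(W(U(-13, 7)) + l(928)) = 1/((-681 - 5*(-13))/(13*((5*(-13)))) + 150) = 1/((1/13)*(-681 - 1*(-65))/(-65) + 150) = 1/((1/13)*(-1/65)*(-681 + 65) + 150) = 1/((1/13)*(-1/65)*(-616) + 150) = 1/(616/845 + 150) = 1/(127366/845) = 845/127366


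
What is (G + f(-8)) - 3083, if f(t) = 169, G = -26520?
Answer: -29434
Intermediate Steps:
(G + f(-8)) - 3083 = (-26520 + 169) - 3083 = -26351 - 3083 = -29434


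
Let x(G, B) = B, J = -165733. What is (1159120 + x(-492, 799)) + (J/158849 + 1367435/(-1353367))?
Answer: 249360098742463451/214980994583 ≈ 1.1599e+6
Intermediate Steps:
(1159120 + x(-492, 799)) + (J/158849 + 1367435/(-1353367)) = (1159120 + 799) + (-165733/158849 + 1367435/(-1353367)) = 1159919 + (-165733*1/158849 + 1367435*(-1/1353367)) = 1159919 + (-165733/158849 - 1367435/1353367) = 1159919 - 441513255326/214980994583 = 249360098742463451/214980994583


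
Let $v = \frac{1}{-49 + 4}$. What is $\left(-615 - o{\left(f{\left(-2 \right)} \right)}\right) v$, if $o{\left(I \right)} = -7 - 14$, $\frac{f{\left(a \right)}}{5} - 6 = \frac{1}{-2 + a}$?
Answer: $\frac{66}{5} \approx 13.2$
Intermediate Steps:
$f{\left(a \right)} = 30 + \frac{5}{-2 + a}$
$o{\left(I \right)} = -21$ ($o{\left(I \right)} = -7 - 14 = -21$)
$v = - \frac{1}{45}$ ($v = \frac{1}{-45} = - \frac{1}{45} \approx -0.022222$)
$\left(-615 - o{\left(f{\left(-2 \right)} \right)}\right) v = \left(-615 - -21\right) \left(- \frac{1}{45}\right) = \left(-615 + 21\right) \left(- \frac{1}{45}\right) = \left(-594\right) \left(- \frac{1}{45}\right) = \frac{66}{5}$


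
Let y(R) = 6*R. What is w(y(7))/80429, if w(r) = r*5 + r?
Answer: 252/80429 ≈ 0.0031332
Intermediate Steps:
w(r) = 6*r (w(r) = 5*r + r = 6*r)
w(y(7))/80429 = (6*(6*7))/80429 = (6*42)*(1/80429) = 252*(1/80429) = 252/80429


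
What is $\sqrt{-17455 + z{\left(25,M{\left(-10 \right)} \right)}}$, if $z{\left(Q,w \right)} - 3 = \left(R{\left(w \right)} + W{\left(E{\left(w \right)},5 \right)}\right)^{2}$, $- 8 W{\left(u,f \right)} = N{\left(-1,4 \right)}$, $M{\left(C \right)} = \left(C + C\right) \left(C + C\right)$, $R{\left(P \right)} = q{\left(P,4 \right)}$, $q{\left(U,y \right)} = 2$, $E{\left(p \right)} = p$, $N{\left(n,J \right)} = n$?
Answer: $\frac{3 i \sqrt{124071}}{8} \approx 132.09 i$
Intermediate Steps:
$R{\left(P \right)} = 2$
$M{\left(C \right)} = 4 C^{2}$ ($M{\left(C \right)} = 2 C 2 C = 4 C^{2}$)
$W{\left(u,f \right)} = \frac{1}{8}$ ($W{\left(u,f \right)} = \left(- \frac{1}{8}\right) \left(-1\right) = \frac{1}{8}$)
$z{\left(Q,w \right)} = \frac{481}{64}$ ($z{\left(Q,w \right)} = 3 + \left(2 + \frac{1}{8}\right)^{2} = 3 + \left(\frac{17}{8}\right)^{2} = 3 + \frac{289}{64} = \frac{481}{64}$)
$\sqrt{-17455 + z{\left(25,M{\left(-10 \right)} \right)}} = \sqrt{-17455 + \frac{481}{64}} = \sqrt{- \frac{1116639}{64}} = \frac{3 i \sqrt{124071}}{8}$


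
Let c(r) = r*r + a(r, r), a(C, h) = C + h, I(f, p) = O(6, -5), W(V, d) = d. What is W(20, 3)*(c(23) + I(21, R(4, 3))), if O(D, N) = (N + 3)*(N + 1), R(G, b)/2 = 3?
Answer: 1749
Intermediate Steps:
R(G, b) = 6 (R(G, b) = 2*3 = 6)
O(D, N) = (1 + N)*(3 + N) (O(D, N) = (3 + N)*(1 + N) = (1 + N)*(3 + N))
I(f, p) = 8 (I(f, p) = 3 + (-5)² + 4*(-5) = 3 + 25 - 20 = 8)
c(r) = r² + 2*r (c(r) = r*r + (r + r) = r² + 2*r)
W(20, 3)*(c(23) + I(21, R(4, 3))) = 3*(23*(2 + 23) + 8) = 3*(23*25 + 8) = 3*(575 + 8) = 3*583 = 1749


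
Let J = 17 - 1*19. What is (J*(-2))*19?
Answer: 76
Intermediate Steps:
J = -2 (J = 17 - 19 = -2)
(J*(-2))*19 = -2*(-2)*19 = 4*19 = 76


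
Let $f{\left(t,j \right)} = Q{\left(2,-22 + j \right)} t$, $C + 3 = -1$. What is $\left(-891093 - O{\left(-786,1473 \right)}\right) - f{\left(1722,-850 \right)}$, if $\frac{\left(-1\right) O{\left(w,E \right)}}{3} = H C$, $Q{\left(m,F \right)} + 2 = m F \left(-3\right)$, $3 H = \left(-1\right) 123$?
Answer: $-9896661$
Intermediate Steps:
$C = -4$ ($C = -3 - 1 = -4$)
$H = -41$ ($H = \frac{\left(-1\right) 123}{3} = \frac{1}{3} \left(-123\right) = -41$)
$Q{\left(m,F \right)} = -2 - 3 F m$ ($Q{\left(m,F \right)} = -2 + m F \left(-3\right) = -2 + F m \left(-3\right) = -2 - 3 F m$)
$O{\left(w,E \right)} = -492$ ($O{\left(w,E \right)} = - 3 \left(\left(-41\right) \left(-4\right)\right) = \left(-3\right) 164 = -492$)
$f{\left(t,j \right)} = t \left(130 - 6 j\right)$ ($f{\left(t,j \right)} = \left(-2 - 3 \left(-22 + j\right) 2\right) t = \left(-2 - \left(-132 + 6 j\right)\right) t = \left(130 - 6 j\right) t = t \left(130 - 6 j\right)$)
$\left(-891093 - O{\left(-786,1473 \right)}\right) - f{\left(1722,-850 \right)} = \left(-891093 - -492\right) - 2 \cdot 1722 \left(65 - -2550\right) = \left(-891093 + 492\right) - 2 \cdot 1722 \left(65 + 2550\right) = -890601 - 2 \cdot 1722 \cdot 2615 = -890601 - 9006060 = -9896661$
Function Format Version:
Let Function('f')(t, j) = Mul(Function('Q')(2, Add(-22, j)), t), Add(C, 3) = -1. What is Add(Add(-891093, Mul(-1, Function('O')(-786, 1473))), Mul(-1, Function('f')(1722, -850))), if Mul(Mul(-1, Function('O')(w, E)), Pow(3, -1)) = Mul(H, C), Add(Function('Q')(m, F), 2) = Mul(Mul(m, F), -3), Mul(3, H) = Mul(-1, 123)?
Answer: -9896661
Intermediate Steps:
C = -4 (C = Add(-3, -1) = -4)
H = -41 (H = Mul(Rational(1, 3), Mul(-1, 123)) = Mul(Rational(1, 3), -123) = -41)
Function('Q')(m, F) = Add(-2, Mul(-3, F, m)) (Function('Q')(m, F) = Add(-2, Mul(Mul(m, F), -3)) = Add(-2, Mul(Mul(F, m), -3)) = Add(-2, Mul(-3, F, m)))
Function('O')(w, E) = -492 (Function('O')(w, E) = Mul(-3, Mul(-41, -4)) = Mul(-3, 164) = -492)
Function('f')(t, j) = Mul(t, Add(130, Mul(-6, j))) (Function('f')(t, j) = Mul(Add(-2, Mul(-3, Add(-22, j), 2)), t) = Mul(Add(-2, Add(132, Mul(-6, j))), t) = Mul(Add(130, Mul(-6, j)), t) = Mul(t, Add(130, Mul(-6, j))))
Add(Add(-891093, Mul(-1, Function('O')(-786, 1473))), Mul(-1, Function('f')(1722, -850))) = Add(Add(-891093, Mul(-1, -492)), Mul(-1, Mul(2, 1722, Add(65, Mul(-3, -850))))) = Add(Add(-891093, 492), Mul(-1, Mul(2, 1722, Add(65, 2550)))) = Add(-890601, Mul(-1, Mul(2, 1722, 2615))) = Add(-890601, Mul(-1, 9006060)) = Add(-890601, -9006060) = -9896661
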